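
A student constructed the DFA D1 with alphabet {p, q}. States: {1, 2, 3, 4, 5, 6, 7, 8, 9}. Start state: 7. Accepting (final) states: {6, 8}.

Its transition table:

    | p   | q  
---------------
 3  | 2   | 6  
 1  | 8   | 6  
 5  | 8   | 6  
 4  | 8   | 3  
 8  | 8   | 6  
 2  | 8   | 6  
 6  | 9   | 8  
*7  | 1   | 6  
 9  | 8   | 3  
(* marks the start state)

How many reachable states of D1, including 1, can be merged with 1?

States {4,5} cannot be reached from the start state, so discard them.
P0 = {6,8} | {1,2,3,7,9}.
Refine {6,8} on symbol p: members go to different blocks, giving {6} and {8}.
On input p, block {1,2,3,7,9} splits into {1,2,9} and {3,7}.
Split {1,2,9} by δ(·,q) → {1,2} and {9}.
The partition is now stable with 5 blocks: {6} | {1,2} | {8} | {3,7} | {9}.
State 1 belongs to the block {1,2}, which has 2 states.

2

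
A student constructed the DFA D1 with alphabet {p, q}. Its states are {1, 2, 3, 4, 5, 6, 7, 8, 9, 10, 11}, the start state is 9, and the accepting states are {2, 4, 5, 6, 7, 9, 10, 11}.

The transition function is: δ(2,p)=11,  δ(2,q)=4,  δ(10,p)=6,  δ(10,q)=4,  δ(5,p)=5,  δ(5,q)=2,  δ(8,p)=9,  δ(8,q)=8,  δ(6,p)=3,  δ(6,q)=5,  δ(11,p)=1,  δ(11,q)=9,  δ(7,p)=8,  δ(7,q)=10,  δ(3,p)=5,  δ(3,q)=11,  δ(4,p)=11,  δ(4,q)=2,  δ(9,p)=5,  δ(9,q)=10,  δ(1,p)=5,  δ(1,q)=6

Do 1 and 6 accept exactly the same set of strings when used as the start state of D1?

No

States {7,8} cannot be reached from the start state, so discard them.
P0 = {2,4,5,6,9,10,11} | {1,3}.
On input p, block {2,4,5,6,9,10,11} splits into {2,4,5,9,10} and {6,11}.
On input p, block {2,4,5,9,10} splits into {2,4,10} and {5,9}.
The partition is now stable with 4 blocks: {2,4,10} | {1,3} | {6,11} | {5,9}.
1 and 6 end up in different blocks, so they are distinguishable. For instance, the string 'ε' is accepted from only 6.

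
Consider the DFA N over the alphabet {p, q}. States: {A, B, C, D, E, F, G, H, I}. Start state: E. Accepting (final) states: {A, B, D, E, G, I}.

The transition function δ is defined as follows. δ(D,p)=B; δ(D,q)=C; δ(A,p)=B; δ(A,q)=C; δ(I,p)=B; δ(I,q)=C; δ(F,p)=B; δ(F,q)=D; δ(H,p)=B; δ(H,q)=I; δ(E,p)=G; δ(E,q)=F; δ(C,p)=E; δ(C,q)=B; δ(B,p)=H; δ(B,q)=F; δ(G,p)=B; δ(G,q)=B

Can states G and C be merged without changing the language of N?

No

Reachable states from the start: {B,C,D,E,F,G,H,I}. Unreachable: {A} — drop them.
Initial partition by acceptance: {B,D,E,G,I} | {C,F,H}.
Refine {B,D,E,G,I} on symbol p: members go to different blocks, giving {D,E,G,I} and {B}.
Split {D,E,G,I} by δ(·,p) → {D,G,I} and {E}.
On input q, block {D,G,I} splits into {D,I} and {G}.
Refine {C,F,H} on symbol p: members go to different blocks, giving {F,H} and {C}.
Stable partition: {D,I} | {F,H} | {B} | {E} | {G} | {C} — 6 equivalence classes.
G and C end up in different blocks, so they are distinguishable. For instance, the string 'ε' is accepted from only G.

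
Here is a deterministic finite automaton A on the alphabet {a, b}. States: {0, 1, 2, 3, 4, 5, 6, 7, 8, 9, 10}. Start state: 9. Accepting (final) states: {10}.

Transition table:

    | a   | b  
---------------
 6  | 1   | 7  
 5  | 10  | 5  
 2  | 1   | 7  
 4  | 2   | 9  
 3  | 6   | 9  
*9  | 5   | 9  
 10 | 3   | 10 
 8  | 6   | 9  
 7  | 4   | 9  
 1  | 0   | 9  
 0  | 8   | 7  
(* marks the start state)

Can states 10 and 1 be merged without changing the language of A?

Every state is reachable, so we keep all 11.
Start with accepting vs non-accepting: {10} | {0,1,2,3,4,5,6,7,8,9}.
Refine {0,1,2,3,4,5,6,7,8,9} on symbol a: members go to different blocks, giving {0,1,2,3,4,6,7,8,9} and {5}.
Refine {0,1,2,3,4,6,7,8,9} on symbol a: members go to different blocks, giving {0,1,2,3,4,6,7,8} and {9}.
Split {0,1,2,3,4,6,7,8} by δ(·,b) → {1,3,4,7,8} and {0,2,6}.
Refine {1,3,4,7,8} on symbol a: members go to different blocks, giving {1,3,4,8} and {7}.
Stable partition: {10} | {1,3,4,8} | {5} | {9} | {0,2,6} | {7} — 6 equivalence classes.
10 and 1 end up in different blocks, so they are distinguishable. For instance, the string 'ε' is accepted from only 10.

No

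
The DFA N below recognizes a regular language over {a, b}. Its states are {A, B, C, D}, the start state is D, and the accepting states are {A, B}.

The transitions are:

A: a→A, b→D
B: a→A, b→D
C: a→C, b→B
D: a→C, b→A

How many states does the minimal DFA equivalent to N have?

Every state is reachable, so we keep all 4.
P0 = {A,B} | {C,D}.
The partition is now stable with 2 blocks: {A,B} | {C,D}.

2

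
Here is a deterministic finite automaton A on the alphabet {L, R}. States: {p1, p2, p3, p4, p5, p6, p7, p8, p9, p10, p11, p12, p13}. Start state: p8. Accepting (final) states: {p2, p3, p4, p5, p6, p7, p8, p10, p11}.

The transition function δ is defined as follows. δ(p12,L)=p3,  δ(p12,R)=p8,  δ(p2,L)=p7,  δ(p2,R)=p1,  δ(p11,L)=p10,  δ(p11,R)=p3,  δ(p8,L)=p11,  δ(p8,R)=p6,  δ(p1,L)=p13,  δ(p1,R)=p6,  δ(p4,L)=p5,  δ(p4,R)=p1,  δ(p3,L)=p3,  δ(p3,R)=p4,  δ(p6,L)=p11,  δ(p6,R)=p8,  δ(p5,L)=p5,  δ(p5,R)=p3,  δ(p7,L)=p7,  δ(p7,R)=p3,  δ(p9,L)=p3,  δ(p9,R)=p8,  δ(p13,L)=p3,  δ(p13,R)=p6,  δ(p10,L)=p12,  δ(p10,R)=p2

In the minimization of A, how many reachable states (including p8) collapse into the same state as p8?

States {p9} cannot be reached from the start state, so discard them.
Initial partition by acceptance: {p2,p3,p4,p5,p6,p7,p8,p10,p11} | {p1,p12,p13}.
On input L, block {p2,p3,p4,p5,p6,p7,p8,p10,p11} splits into {p2,p3,p4,p5,p6,p7,p8,p11} and {p10}.
Split {p2,p3,p4,p5,p6,p7,p8,p11} by δ(·,L) → {p2,p3,p4,p5,p6,p7,p8} and {p11}.
On input L, block {p2,p3,p4,p5,p6,p7,p8} splits into {p2,p3,p4,p5,p7} and {p6,p8}.
On input R, block {p2,p3,p4,p5,p7} splits into {p3,p5,p7} and {p2,p4}.
On input R, block {p3,p5,p7} splits into {p5,p7} and {p3}.
Refine {p1,p12,p13} on symbol L: members go to different blocks, giving {p12,p13} and {p1}.
Stable partition: {p5,p7} | {p12,p13} | {p10} | {p11} | {p6,p8} | {p2,p4} | {p3} | {p1} — 8 equivalence classes.
The equivalence class containing p8 is {p6,p8}, of size 2.

2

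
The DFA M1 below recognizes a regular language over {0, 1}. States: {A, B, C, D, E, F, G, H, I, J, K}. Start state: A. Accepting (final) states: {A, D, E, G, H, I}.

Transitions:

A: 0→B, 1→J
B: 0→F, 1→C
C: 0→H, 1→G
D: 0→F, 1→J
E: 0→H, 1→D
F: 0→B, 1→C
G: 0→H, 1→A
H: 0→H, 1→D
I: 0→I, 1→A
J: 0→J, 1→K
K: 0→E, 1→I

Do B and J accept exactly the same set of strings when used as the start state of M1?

Every state is reachable, so we keep all 11.
P0 = {A,D,E,G,H,I} | {B,C,F,J,K}.
On input 0, block {A,D,E,G,H,I} splits into {E,G,H,I} and {A,D}.
Refine {B,C,F,J,K} on symbol 0: members go to different blocks, giving {B,F,J} and {C,K}.
No further refinement is possible. Final partition (4 blocks): {E,G,H,I} | {B,F,J} | {A,D} | {C,K}.
B and J lie in the same block of the stable partition, so they are equivalent — no string distinguishes them.

Yes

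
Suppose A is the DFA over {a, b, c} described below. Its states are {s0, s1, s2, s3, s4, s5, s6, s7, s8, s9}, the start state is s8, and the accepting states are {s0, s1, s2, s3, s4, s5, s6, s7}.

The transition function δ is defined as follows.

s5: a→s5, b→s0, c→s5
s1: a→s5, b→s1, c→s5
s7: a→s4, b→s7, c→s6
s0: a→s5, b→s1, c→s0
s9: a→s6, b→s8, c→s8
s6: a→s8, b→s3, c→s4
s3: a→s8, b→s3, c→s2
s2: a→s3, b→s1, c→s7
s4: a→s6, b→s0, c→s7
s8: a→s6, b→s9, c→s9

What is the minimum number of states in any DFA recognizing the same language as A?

Initial partition by acceptance: {s0,s1,s2,s3,s4,s5,s6,s7} | {s8,s9}.
Refine {s0,s1,s2,s3,s4,s5,s6,s7} on symbol a: members go to different blocks, giving {s0,s1,s2,s4,s5,s7} and {s3,s6}.
Split {s0,s1,s2,s4,s5,s7} by δ(·,a) → {s0,s1,s5,s7} and {s2,s4}.
Refine {s0,s1,s5,s7} on symbol a: members go to different blocks, giving {s0,s1,s5} and {s7}.
No further refinement is possible. Final partition (5 blocks): {s0,s1,s5} | {s8,s9} | {s3,s6} | {s2,s4} | {s7}.

5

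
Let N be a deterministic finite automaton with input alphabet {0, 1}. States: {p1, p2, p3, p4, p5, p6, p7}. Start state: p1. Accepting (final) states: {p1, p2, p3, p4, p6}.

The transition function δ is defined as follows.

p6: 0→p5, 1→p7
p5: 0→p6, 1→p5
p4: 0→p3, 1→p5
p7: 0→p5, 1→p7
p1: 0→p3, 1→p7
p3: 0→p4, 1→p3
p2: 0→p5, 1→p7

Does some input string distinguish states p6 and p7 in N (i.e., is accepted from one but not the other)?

Yes

States {p2} cannot be reached from the start state, so discard them.
P0 = {p1,p3,p4,p6} | {p5,p7}.
Refine {p1,p3,p4,p6} on symbol 0: members go to different blocks, giving {p1,p3,p4} and {p6}.
Refine {p1,p3,p4} on symbol 1: members go to different blocks, giving {p1,p4} and {p3}.
Split {p5,p7} by δ(·,0) → {p5} and {p7}.
Split {p1,p4} by δ(·,1) → {p1} and {p4}.
Stable partition: {p1} | {p5} | {p6} | {p3} | {p7} | {p4} — 6 equivalence classes.
p6 and p7 end up in different blocks, so they are distinguishable. For instance, the string 'ε' is accepted from only p6.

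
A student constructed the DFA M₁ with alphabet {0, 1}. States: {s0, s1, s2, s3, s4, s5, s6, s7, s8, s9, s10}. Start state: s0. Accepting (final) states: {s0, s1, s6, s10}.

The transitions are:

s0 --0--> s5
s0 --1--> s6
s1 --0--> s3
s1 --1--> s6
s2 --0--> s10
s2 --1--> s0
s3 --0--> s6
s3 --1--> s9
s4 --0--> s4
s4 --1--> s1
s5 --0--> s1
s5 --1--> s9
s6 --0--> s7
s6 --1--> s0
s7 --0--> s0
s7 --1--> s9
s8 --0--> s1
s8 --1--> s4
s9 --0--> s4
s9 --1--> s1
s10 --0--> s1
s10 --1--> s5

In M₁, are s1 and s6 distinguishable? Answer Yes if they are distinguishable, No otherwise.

States {s2,s8,s10} cannot be reached from the start state, so discard them.
P0 = {s0,s1,s6} | {s3,s4,s5,s7,s9}.
Split {s3,s4,s5,s7,s9} by δ(·,0) → {s3,s5,s7} and {s4,s9}.
The partition is now stable with 3 blocks: {s0,s1,s6} | {s3,s5,s7} | {s4,s9}.
s1 and s6 lie in the same block of the stable partition, so they are equivalent — no string distinguishes them.

No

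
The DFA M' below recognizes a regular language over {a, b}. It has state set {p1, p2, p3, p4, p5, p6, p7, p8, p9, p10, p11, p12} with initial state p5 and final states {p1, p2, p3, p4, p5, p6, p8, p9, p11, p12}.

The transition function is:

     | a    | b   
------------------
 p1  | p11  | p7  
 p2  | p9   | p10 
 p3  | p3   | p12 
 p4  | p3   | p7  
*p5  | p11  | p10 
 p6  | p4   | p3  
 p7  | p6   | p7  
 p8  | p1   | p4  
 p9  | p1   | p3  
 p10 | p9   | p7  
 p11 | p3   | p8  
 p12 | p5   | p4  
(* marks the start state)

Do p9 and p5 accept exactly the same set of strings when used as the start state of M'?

No

First remove the unreachable states {p2}; 11 states remain.
Start with accepting vs non-accepting: {p1,p3,p4,p5,p6,p8,p9,p11,p12} | {p7,p10}.
Split {p1,p3,p4,p5,p6,p8,p9,p11,p12} by δ(·,b) → {p3,p6,p8,p9,p11,p12} and {p1,p4,p5}.
On input a, block {p3,p6,p8,p9,p11,p12} splits into {p6,p8,p9,p12} and {p3,p11}.
Refine {p6,p8,p9,p12} on symbol b: members go to different blocks, giving {p6,p9} and {p8,p12}.
The partition is now stable with 5 blocks: {p6,p9} | {p7,p10} | {p1,p4,p5} | {p3,p11} | {p8,p12}.
p9 and p5 end up in different blocks, so they are distinguishable. For instance, the string 'b' is accepted from only p9.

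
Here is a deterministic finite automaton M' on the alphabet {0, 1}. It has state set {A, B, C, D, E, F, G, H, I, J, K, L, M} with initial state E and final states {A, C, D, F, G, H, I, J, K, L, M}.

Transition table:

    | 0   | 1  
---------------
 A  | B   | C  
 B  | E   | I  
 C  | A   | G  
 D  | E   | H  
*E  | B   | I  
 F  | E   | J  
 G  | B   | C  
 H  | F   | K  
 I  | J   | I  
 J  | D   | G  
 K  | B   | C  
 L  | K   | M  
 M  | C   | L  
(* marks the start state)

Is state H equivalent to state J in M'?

First remove the unreachable states {L,M}; 11 states remain.
Initial partition by acceptance: {A,C,D,F,G,H,I,J,K} | {B,E}.
Split {A,C,D,F,G,H,I,J,K} by δ(·,0) → {A,D,F,G,K} and {C,H,I,J}.
Split {C,H,I,J} by δ(·,0) → {C,H,J} and {I}.
The partition is now stable with 4 blocks: {A,D,F,G,K} | {B,E} | {C,H,J} | {I}.
H and J lie in the same block of the stable partition, so they are equivalent — no string distinguishes them.

Yes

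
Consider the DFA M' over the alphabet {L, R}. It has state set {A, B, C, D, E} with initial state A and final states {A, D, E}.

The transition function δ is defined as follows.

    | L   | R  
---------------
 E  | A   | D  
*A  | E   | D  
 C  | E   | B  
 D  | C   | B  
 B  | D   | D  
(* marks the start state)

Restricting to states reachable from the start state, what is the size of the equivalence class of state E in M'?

2

Every state is reachable, so we keep all 5.
Start with accepting vs non-accepting: {A,D,E} | {B,C}.
Split {A,D,E} by δ(·,L) → {A,E} and {D}.
On input L, block {B,C} splits into {B} and {C}.
The partition is now stable with 4 blocks: {A,E} | {B} | {D} | {C}.
The equivalence class containing E is {A,E}, of size 2.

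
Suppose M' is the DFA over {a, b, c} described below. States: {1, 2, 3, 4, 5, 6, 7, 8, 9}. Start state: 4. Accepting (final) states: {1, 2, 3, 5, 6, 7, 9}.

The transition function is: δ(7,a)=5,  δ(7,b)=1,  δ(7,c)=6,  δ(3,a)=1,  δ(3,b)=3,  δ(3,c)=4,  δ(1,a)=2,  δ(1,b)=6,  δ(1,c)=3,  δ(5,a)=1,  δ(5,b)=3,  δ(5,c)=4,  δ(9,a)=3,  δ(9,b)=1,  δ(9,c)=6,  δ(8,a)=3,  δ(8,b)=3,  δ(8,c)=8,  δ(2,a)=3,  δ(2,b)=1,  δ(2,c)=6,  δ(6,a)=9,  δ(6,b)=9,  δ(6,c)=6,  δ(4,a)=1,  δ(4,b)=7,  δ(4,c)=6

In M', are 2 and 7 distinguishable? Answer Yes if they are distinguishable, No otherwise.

No

Reachable states from the start: {1,2,3,4,5,6,7,9}. Unreachable: {8} — drop them.
P0 = {1,2,3,5,6,7,9} | {4}.
On input c, block {1,2,3,5,6,7,9} splits into {1,2,6,7,9} and {3,5}.
On input a, block {1,2,6,7,9} splits into {2,7,9} and {1,6}.
On input b, block {1,6} splits into {1} and {6}.
Stable partition: {2,7,9} | {4} | {3,5} | {1} | {6} — 5 equivalence classes.
2 and 7 lie in the same block of the stable partition, so they are equivalent — no string distinguishes them.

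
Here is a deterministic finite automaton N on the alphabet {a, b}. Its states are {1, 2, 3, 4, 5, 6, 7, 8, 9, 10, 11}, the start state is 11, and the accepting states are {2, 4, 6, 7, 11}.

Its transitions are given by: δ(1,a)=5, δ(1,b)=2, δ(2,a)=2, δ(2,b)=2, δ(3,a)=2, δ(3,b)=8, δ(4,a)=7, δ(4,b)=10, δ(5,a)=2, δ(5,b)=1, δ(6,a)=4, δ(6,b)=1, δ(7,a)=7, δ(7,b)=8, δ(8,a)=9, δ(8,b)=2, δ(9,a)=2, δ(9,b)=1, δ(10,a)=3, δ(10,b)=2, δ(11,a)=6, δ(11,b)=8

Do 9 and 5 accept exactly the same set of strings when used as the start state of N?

Yes

All states are reachable from the start state.
Initial partition by acceptance: {2,4,6,7,11} | {1,3,5,8,9,10}.
Refine {2,4,6,7,11} on symbol b: members go to different blocks, giving {4,6,7,11} and {2}.
Split {1,3,5,8,9,10} by δ(·,a) → {1,8,10} and {3,5,9}.
Stable partition: {4,6,7,11} | {1,8,10} | {2} | {3,5,9} — 4 equivalence classes.
9 and 5 lie in the same block of the stable partition, so they are equivalent — no string distinguishes them.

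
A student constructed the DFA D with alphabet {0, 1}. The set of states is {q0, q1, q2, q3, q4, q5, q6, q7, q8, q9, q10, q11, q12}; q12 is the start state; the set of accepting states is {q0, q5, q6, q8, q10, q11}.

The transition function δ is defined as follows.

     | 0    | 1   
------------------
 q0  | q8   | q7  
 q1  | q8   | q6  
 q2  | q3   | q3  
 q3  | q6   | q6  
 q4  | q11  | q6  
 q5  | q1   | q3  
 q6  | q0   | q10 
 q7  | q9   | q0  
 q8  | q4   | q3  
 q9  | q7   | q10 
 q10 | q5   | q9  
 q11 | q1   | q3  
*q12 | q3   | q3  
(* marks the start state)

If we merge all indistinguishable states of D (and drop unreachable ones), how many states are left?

States {q2} cannot be reached from the start state, so discard them.
P0 = {q0,q5,q6,q8,q10,q11} | {q1,q3,q4,q7,q9,q12}.
On input 0, block {q0,q5,q6,q8,q10,q11} splits into {q0,q6,q10} and {q5,q8,q11}.
On input 0, block {q0,q6,q10} splits into {q0,q10} and {q6}.
Split {q1,q3,q4,q7,q9,q12} by δ(·,0) → {q7,q9,q12} and {q1,q4} and {q3}.
Split {q7,q9,q12} by δ(·,0) → {q7,q9} and {q12}.
The partition is now stable with 7 blocks: {q0,q10} | {q7,q9} | {q5,q8,q11} | {q6} | {q1,q4} | {q3} | {q12}.

7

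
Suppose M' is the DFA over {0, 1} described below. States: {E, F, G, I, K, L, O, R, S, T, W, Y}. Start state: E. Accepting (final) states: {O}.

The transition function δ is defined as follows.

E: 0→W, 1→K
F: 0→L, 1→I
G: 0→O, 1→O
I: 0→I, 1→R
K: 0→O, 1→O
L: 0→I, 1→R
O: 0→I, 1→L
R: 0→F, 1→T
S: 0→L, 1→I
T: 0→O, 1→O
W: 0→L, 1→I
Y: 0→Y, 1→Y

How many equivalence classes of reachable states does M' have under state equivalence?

States {G,S,Y} cannot be reached from the start state, so discard them.
P0 = {O} | {E,F,I,K,L,R,T,W}.
On input 0, block {E,F,I,K,L,R,T,W} splits into {E,F,I,L,R,W} and {K,T}.
Refine {E,F,I,L,R,W} on symbol 1: members go to different blocks, giving {F,I,L,W} and {E,R}.
Refine {F,I,L,W} on symbol 1: members go to different blocks, giving {I,L} and {F,W}.
Stable partition: {O} | {I,L} | {K,T} | {E,R} | {F,W} — 5 equivalence classes.

5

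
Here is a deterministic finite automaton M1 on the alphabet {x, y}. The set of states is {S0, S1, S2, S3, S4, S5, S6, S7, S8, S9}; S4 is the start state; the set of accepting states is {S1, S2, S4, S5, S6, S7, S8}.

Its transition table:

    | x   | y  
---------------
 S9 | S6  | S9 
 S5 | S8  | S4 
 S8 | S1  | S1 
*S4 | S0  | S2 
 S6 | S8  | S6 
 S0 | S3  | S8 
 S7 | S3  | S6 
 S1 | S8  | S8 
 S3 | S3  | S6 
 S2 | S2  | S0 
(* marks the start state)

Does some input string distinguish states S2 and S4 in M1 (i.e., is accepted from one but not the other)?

Yes

First remove the unreachable states {S5,S7,S9}; 7 states remain.
Start with accepting vs non-accepting: {S1,S2,S4,S6,S8} | {S0,S3}.
Refine {S1,S2,S4,S6,S8} on symbol x: members go to different blocks, giving {S1,S2,S6,S8} and {S4}.
On input y, block {S1,S2,S6,S8} splits into {S1,S6,S8} and {S2}.
The partition is now stable with 4 blocks: {S1,S6,S8} | {S0,S3} | {S4} | {S2}.
S2 and S4 end up in different blocks, so they are distinguishable. For instance, the string 'x' is accepted from only S2.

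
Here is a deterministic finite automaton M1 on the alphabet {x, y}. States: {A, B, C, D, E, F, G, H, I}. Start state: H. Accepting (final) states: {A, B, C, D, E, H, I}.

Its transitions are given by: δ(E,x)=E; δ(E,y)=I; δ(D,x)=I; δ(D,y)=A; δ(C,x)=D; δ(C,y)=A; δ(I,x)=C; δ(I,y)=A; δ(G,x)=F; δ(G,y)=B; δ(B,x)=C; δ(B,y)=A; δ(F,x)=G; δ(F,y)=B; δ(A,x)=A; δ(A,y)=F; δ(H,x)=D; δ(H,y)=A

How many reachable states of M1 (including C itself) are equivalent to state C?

Reachable states from the start: {A,B,C,D,F,G,H,I}. Unreachable: {E} — drop them.
Start with accepting vs non-accepting: {A,B,C,D,H,I} | {F,G}.
On input y, block {A,B,C,D,H,I} splits into {B,C,D,H,I} and {A}.
The partition is now stable with 3 blocks: {B,C,D,H,I} | {F,G} | {A}.
State C belongs to the block {B,C,D,H,I}, which has 5 states.

5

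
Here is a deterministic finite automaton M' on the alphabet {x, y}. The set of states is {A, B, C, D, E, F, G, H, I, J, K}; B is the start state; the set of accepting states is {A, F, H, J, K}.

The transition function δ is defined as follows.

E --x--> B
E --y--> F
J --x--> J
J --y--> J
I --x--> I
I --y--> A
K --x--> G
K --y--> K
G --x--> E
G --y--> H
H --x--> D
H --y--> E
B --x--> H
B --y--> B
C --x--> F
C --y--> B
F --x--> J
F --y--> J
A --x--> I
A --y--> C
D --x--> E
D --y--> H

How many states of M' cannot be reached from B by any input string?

5

BFS from B reaches {B, D, E, F, H, J}; the 5 state(s) A, C, G, I, K are never visited.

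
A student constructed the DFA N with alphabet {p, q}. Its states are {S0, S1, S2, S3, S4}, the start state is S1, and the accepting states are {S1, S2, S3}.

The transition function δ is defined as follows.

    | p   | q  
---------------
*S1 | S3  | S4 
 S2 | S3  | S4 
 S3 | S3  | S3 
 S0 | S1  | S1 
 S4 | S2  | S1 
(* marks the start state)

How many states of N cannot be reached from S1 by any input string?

1

Starting at S1 and following transitions, the reachable set is {S1, S2, S3, S4}. That leaves S0 unreachable — 1 in total.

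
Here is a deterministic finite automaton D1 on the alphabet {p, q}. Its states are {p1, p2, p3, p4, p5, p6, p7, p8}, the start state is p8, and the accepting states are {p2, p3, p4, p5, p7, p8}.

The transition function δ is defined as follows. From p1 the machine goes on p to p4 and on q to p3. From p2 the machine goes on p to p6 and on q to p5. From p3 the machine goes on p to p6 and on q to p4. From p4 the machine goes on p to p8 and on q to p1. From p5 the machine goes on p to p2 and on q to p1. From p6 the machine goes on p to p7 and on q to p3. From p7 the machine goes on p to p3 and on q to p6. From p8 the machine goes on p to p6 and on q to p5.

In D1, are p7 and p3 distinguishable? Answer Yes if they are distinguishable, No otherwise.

Yes

Start with accepting vs non-accepting: {p2,p3,p4,p5,p7,p8} | {p1,p6}.
On input p, block {p2,p3,p4,p5,p7,p8} splits into {p2,p3,p8} and {p4,p5,p7}.
Stable partition: {p2,p3,p8} | {p1,p6} | {p4,p5,p7} — 3 equivalence classes.
p7 and p3 end up in different blocks, so they are distinguishable. For instance, the string 'p' is accepted from only p7.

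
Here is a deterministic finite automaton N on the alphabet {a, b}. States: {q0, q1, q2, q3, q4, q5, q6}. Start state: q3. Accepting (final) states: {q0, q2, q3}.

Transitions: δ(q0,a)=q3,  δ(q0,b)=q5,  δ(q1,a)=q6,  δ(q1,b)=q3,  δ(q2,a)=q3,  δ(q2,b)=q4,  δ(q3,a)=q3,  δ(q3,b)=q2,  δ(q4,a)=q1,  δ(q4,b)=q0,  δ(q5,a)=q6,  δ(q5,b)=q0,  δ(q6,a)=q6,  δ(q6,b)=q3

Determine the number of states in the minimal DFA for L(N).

Initial partition by acceptance: {q0,q2,q3} | {q1,q4,q5,q6}.
On input b, block {q0,q2,q3} splits into {q0,q2} and {q3}.
Refine {q1,q4,q5,q6} on symbol b: members go to different blocks, giving {q1,q6} and {q4,q5}.
The partition is now stable with 4 blocks: {q0,q2} | {q1,q6} | {q3} | {q4,q5}.

4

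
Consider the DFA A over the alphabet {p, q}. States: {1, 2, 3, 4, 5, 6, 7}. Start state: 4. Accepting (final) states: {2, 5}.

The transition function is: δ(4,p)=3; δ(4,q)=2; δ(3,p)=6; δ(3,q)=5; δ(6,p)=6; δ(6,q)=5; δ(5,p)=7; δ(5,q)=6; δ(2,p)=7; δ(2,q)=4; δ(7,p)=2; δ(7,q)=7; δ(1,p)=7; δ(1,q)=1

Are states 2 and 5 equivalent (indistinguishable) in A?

Yes

First remove the unreachable states {1}; 6 states remain.
P0 = {2,5} | {3,4,6,7}.
Split {3,4,6,7} by δ(·,p) → {3,4,6} and {7}.
Stable partition: {2,5} | {3,4,6} | {7} — 3 equivalence classes.
2 and 5 lie in the same block of the stable partition, so they are equivalent — no string distinguishes them.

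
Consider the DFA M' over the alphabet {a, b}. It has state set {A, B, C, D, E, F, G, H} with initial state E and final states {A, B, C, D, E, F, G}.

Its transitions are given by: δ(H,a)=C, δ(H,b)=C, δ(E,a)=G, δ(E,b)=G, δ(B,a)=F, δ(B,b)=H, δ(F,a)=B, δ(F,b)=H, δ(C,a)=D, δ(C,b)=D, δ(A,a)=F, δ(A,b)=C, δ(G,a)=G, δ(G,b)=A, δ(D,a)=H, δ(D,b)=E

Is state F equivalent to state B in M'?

Yes

All states are reachable from the start state.
Start with accepting vs non-accepting: {A,B,C,D,E,F,G} | {H}.
Split {A,B,C,D,E,F,G} by δ(·,a) → {A,B,C,E,F,G} and {D}.
Split {A,B,C,E,F,G} by δ(·,a) → {A,B,E,F,G} and {C}.
Refine {A,B,E,F,G} on symbol b: members go to different blocks, giving {B,F} and {E,G} and {A}.
Split {E,G} by δ(·,b) → {E} and {G}.
No further refinement is possible. Final partition (7 blocks): {B,F} | {H} | {D} | {C} | {E} | {A} | {G}.
F and B lie in the same block of the stable partition, so they are equivalent — no string distinguishes them.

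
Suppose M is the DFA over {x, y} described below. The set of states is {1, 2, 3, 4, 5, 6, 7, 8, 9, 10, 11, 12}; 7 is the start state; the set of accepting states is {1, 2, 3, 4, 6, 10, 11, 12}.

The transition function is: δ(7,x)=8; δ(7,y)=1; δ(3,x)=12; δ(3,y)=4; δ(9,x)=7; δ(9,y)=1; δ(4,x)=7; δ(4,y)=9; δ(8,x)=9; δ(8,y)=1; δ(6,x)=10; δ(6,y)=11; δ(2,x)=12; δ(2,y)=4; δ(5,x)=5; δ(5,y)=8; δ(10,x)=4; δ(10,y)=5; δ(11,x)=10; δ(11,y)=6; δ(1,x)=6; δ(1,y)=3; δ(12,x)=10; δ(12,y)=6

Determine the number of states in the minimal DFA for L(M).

Reachable states from the start: {1,3,4,5,6,7,8,9,10,11,12}. Unreachable: {2} — drop them.
Start with accepting vs non-accepting: {1,3,4,6,10,11,12} | {5,7,8,9}.
Refine {1,3,4,6,10,11,12} on symbol x: members go to different blocks, giving {1,3,6,10,11,12} and {4}.
On input x, block {1,3,6,10,11,12} splits into {1,3,6,11,12} and {10}.
On input x, block {1,3,6,11,12} splits into {6,11,12} and {1,3}.
Refine {5,7,8,9} on symbol y: members go to different blocks, giving {7,8,9} and {5}.
On input y, block {1,3} splits into {1} and {3}.
Stable partition: {6,11,12} | {7,8,9} | {4} | {10} | {1} | {5} | {3} — 7 equivalence classes.

7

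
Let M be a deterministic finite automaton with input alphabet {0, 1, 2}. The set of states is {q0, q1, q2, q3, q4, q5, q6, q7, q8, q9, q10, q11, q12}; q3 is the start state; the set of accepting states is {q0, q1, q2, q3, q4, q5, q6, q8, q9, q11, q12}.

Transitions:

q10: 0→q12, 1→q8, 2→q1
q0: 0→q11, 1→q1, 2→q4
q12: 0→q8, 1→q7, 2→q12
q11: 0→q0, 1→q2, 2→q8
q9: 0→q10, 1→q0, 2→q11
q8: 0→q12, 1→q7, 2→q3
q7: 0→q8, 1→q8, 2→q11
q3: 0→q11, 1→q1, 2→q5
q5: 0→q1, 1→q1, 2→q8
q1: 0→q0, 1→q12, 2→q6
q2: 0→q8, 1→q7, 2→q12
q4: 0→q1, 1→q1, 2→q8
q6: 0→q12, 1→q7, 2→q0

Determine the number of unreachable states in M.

No path from q3 leads to q9, q10; the other 11 states are all reachable.

2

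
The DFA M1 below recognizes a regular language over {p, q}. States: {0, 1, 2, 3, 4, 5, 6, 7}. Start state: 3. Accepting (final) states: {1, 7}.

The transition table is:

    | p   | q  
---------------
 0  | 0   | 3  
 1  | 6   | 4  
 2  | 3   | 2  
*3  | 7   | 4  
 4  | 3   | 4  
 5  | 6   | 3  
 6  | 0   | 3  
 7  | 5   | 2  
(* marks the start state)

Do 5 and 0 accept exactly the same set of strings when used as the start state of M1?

States {1} cannot be reached from the start state, so discard them.
Initial partition by acceptance: {7} | {0,2,3,4,5,6}.
Refine {0,2,3,4,5,6} on symbol p: members go to different blocks, giving {0,2,4,5,6} and {3}.
Refine {0,2,4,5,6} on symbol p: members go to different blocks, giving {0,5,6} and {2,4}.
No further refinement is possible. Final partition (4 blocks): {7} | {0,5,6} | {3} | {2,4}.
5 and 0 lie in the same block of the stable partition, so they are equivalent — no string distinguishes them.

Yes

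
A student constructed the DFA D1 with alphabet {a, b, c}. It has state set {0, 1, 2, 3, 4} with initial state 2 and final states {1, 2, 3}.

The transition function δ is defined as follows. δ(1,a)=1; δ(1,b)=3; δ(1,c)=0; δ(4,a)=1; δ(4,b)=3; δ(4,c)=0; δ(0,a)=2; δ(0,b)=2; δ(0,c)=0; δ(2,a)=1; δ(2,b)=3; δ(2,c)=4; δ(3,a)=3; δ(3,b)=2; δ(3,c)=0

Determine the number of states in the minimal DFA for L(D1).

Initial partition by acceptance: {1,2,3} | {0,4}.
Stable partition: {1,2,3} | {0,4} — 2 equivalence classes.

2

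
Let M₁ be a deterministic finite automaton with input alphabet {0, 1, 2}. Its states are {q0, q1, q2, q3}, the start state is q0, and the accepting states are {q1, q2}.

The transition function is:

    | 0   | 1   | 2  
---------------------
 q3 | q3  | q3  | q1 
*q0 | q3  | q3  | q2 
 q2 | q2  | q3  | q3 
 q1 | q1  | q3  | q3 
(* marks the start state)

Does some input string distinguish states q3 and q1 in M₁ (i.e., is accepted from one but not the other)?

All states are reachable from the start state.
Initial partition by acceptance: {q1,q2} | {q0,q3}.
The partition is now stable with 2 blocks: {q1,q2} | {q0,q3}.
q3 and q1 end up in different blocks, so they are distinguishable. For instance, the string 'ε' is accepted from only q1.

Yes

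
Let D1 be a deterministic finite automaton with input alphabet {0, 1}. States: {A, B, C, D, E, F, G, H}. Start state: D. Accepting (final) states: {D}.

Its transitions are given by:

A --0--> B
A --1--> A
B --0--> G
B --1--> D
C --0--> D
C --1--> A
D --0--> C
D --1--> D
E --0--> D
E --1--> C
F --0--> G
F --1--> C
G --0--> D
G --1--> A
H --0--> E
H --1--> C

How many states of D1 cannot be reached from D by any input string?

No path from D leads to E, F, H; the other 5 states are all reachable.

3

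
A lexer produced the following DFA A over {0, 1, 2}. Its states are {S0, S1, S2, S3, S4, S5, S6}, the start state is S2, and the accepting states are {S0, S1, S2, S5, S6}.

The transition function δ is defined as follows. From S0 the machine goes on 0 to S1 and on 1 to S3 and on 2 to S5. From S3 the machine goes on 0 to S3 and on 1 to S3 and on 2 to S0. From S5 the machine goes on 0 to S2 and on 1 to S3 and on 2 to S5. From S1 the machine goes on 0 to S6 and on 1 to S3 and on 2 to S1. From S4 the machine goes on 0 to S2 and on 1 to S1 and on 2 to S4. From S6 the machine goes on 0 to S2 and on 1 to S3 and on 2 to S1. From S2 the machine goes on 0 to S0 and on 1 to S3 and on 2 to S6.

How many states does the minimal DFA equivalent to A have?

2

Reachable states from the start: {S0,S1,S2,S3,S5,S6}. Unreachable: {S4} — drop them.
Start with accepting vs non-accepting: {S0,S1,S2,S5,S6} | {S3}.
The partition is now stable with 2 blocks: {S0,S1,S2,S5,S6} | {S3}.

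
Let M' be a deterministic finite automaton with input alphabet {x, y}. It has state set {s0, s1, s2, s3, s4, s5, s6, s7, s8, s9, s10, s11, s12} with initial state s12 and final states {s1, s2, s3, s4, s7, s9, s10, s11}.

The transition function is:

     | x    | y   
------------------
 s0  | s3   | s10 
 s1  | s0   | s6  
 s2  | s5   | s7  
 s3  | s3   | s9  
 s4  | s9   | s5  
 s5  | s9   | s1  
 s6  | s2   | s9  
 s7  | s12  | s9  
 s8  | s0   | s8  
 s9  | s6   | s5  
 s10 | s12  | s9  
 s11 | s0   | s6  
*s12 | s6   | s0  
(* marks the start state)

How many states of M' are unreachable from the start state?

3

Starting at s12 and following transitions, the reachable set is {s0, s1, s2, s3, s5, s6, s7, s9, s10, s12}. That leaves s4, s8, s11 unreachable — 3 in total.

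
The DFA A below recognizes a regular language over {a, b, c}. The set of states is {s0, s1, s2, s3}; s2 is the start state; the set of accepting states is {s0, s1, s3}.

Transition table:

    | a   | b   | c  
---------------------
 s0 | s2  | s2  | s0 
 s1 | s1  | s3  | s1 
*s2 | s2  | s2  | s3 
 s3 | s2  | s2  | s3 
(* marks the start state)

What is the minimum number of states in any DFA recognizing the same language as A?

2

States {s0,s1} cannot be reached from the start state, so discard them.
Start with accepting vs non-accepting: {s3} | {s2}.
No further refinement is possible. Final partition (2 blocks): {s3} | {s2}.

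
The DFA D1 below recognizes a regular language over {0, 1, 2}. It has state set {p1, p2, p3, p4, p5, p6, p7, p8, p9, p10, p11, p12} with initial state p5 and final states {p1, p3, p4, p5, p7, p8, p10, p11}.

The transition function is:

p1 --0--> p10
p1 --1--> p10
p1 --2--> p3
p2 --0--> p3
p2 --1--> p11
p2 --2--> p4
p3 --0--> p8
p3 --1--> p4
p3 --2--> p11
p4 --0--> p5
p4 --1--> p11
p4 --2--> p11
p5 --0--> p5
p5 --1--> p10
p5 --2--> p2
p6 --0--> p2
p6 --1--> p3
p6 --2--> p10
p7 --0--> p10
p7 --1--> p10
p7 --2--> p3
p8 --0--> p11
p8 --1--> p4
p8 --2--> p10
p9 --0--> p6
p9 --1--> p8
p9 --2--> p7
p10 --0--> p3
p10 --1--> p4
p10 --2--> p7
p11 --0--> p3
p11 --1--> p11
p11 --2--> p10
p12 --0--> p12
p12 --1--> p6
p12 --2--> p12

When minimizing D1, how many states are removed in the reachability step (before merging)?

4

BFS from p5 reaches {p2, p3, p4, p5, p7, p8, p10, p11}; the 4 state(s) p1, p6, p9, p12 are never visited.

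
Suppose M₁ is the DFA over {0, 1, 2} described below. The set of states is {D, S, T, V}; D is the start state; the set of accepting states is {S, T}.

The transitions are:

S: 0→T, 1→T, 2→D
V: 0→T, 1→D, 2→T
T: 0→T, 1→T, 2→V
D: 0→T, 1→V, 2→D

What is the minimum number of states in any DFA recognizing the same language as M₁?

3

First remove the unreachable states {S}; 3 states remain.
Initial partition by acceptance: {T} | {D,V}.
Refine {D,V} on symbol 2: members go to different blocks, giving {D} and {V}.
Stable partition: {T} | {D} | {V} — 3 equivalence classes.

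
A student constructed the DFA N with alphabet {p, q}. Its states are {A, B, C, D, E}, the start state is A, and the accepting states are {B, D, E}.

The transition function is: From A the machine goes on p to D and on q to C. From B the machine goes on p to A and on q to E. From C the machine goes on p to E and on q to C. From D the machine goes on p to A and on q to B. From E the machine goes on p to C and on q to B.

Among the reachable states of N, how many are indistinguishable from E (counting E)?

P0 = {B,D,E} | {A,C}.
No further refinement is possible. Final partition (2 blocks): {B,D,E} | {A,C}.
State E belongs to the block {B,D,E}, which has 3 states.

3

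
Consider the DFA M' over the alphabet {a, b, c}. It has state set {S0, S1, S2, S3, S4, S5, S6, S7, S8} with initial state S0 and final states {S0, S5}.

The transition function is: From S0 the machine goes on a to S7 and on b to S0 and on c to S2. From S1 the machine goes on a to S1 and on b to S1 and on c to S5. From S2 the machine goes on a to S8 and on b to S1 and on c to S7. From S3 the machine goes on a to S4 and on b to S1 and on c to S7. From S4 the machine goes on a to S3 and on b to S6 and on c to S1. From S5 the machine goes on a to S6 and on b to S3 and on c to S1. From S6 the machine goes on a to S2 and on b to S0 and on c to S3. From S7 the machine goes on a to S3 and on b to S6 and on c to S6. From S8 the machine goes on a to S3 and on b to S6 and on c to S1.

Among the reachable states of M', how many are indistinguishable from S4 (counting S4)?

2

P0 = {S0,S5} | {S1,S2,S3,S4,S6,S7,S8}.
Refine {S0,S5} on symbol b: members go to different blocks, giving {S0} and {S5}.
Split {S1,S2,S3,S4,S6,S7,S8} by δ(·,b) → {S1,S2,S3,S4,S7,S8} and {S6}.
Split {S1,S2,S3,S4,S7,S8} by δ(·,b) → {S1,S2,S3} and {S4,S7,S8}.
Split {S1,S2,S3} by δ(·,a) → {S2,S3} and {S1}.
Refine {S4,S7,S8} on symbol c: members go to different blocks, giving {S4,S8} and {S7}.
No further refinement is possible. Final partition (7 blocks): {S0} | {S2,S3} | {S5} | {S6} | {S4,S8} | {S1} | {S7}.
The equivalence class containing S4 is {S4,S8}, of size 2.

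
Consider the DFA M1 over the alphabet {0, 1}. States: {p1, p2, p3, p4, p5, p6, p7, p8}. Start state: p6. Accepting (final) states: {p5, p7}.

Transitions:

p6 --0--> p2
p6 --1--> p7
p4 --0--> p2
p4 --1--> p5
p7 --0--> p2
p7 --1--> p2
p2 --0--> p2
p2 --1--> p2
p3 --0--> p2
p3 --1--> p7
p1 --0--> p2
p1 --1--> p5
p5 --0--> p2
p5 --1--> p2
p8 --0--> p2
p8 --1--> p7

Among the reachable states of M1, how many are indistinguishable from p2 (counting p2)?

1

First remove the unreachable states {p1,p3,p4,p5,p8}; 3 states remain.
Initial partition by acceptance: {p7} | {p2,p6}.
Split {p2,p6} by δ(·,1) → {p2} and {p6}.
Stable partition: {p7} | {p2} | {p6} — 3 equivalence classes.
The equivalence class containing p2 is {p2}, of size 1.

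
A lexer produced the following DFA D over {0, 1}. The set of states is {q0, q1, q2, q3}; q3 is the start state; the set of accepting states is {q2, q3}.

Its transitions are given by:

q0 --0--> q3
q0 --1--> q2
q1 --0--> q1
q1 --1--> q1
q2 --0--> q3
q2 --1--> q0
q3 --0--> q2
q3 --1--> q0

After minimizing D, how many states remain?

Reachable states from the start: {q0,q2,q3}. Unreachable: {q1} — drop them.
Initial partition by acceptance: {q2,q3} | {q0}.
Stable partition: {q2,q3} | {q0} — 2 equivalence classes.

2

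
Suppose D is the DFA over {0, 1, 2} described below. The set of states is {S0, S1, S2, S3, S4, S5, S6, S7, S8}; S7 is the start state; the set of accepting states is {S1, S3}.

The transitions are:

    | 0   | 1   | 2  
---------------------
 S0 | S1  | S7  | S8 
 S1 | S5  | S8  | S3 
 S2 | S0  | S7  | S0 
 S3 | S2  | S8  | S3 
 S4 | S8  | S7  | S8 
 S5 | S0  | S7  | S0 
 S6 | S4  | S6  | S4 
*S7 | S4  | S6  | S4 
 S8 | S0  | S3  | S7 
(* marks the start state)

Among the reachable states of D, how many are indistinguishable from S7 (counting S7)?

Start with accepting vs non-accepting: {S1,S3} | {S0,S2,S4,S5,S6,S7,S8}.
Refine {S0,S2,S4,S5,S6,S7,S8} on symbol 0: members go to different blocks, giving {S2,S4,S5,S6,S7,S8} and {S0}.
Split {S2,S4,S5,S6,S7,S8} by δ(·,0) → {S2,S5,S8} and {S4,S6,S7}.
Refine {S2,S5,S8} on symbol 1: members go to different blocks, giving {S2,S5} and {S8}.
Refine {S4,S6,S7} on symbol 0: members go to different blocks, giving {S6,S7} and {S4}.
Stable partition: {S1,S3} | {S2,S5} | {S0} | {S6,S7} | {S8} | {S4} — 6 equivalence classes.
The equivalence class containing S7 is {S6,S7}, of size 2.

2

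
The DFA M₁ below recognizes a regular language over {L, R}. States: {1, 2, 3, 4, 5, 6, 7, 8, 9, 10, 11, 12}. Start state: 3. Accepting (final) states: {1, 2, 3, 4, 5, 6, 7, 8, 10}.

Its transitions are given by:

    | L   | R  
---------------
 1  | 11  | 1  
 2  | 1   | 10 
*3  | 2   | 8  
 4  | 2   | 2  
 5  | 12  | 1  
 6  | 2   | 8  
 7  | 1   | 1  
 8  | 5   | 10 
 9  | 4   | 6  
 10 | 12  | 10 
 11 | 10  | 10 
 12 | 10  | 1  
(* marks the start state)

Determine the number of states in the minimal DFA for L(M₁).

4

States {4,6,7,9} cannot be reached from the start state, so discard them.
P0 = {1,2,3,5,8,10} | {11,12}.
Split {1,2,3,5,8,10} by δ(·,L) → {1,5,10} and {2,3,8}.
Refine {2,3,8} on symbol L: members go to different blocks, giving {2,8} and {3}.
Stable partition: {1,5,10} | {11,12} | {2,8} | {3} — 4 equivalence classes.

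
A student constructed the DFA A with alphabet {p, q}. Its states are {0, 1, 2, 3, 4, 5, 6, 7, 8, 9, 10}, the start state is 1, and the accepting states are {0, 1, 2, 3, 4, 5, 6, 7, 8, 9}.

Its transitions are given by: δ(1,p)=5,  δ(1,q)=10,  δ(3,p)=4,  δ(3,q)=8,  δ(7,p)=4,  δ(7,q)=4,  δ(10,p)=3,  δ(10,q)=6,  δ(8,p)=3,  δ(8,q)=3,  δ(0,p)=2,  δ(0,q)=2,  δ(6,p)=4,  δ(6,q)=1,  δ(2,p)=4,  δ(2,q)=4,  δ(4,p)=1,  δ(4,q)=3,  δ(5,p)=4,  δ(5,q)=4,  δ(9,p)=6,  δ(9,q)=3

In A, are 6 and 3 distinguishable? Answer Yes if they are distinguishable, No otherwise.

Yes

First remove the unreachable states {0,2,7,9}; 7 states remain.
Initial partition by acceptance: {1,3,4,5,6,8} | {10}.
On input q, block {1,3,4,5,6,8} splits into {3,4,5,6,8} and {1}.
Split {3,4,5,6,8} by δ(·,p) → {3,5,6,8} and {4}.
Refine {3,5,6,8} on symbol p: members go to different blocks, giving {3,5,6} and {8}.
Refine {3,5,6} on symbol q: members go to different blocks, giving {3} and {5} and {6}.
Stable partition: {3} | {10} | {1} | {4} | {8} | {5} | {6} — 7 equivalence classes.
6 and 3 end up in different blocks, so they are distinguishable. For instance, the string 'qq' is accepted from only 3.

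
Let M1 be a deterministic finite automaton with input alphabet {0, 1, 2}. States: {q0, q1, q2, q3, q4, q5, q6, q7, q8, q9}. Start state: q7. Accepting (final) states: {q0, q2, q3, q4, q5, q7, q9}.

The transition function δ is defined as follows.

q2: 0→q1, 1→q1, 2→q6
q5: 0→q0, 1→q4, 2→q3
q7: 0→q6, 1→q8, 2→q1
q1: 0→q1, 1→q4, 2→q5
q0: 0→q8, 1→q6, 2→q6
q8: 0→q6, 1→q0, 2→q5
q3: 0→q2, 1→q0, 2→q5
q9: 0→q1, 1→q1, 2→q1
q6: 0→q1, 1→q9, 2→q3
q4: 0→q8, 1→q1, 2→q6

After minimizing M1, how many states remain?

All states are reachable from the start state.
Start with accepting vs non-accepting: {q0,q2,q3,q4,q5,q7,q9} | {q1,q6,q8}.
On input 0, block {q0,q2,q3,q4,q5,q7,q9} splits into {q0,q2,q4,q7,q9} and {q3,q5}.
Stable partition: {q0,q2,q4,q7,q9} | {q1,q6,q8} | {q3,q5} — 3 equivalence classes.

3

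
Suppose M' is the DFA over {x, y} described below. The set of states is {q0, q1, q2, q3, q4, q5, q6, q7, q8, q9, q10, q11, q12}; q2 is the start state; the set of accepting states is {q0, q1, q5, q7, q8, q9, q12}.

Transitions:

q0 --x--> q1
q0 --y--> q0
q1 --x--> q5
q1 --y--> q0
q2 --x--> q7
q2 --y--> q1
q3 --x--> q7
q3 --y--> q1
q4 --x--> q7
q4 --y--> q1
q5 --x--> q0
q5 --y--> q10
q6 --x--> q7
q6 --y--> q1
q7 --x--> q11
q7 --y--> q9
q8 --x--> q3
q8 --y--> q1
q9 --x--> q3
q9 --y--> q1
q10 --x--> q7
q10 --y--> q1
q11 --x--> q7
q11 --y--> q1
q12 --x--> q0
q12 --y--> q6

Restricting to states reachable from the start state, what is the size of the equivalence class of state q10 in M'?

4

First remove the unreachable states {q4,q6,q8,q12}; 9 states remain.
Start with accepting vs non-accepting: {q0,q1,q5,q7,q9} | {q2,q3,q10,q11}.
On input x, block {q0,q1,q5,q7,q9} splits into {q0,q1,q5} and {q7,q9}.
Refine {q0,q1,q5} on symbol y: members go to different blocks, giving {q0,q1} and {q5}.
Refine {q0,q1} on symbol x: members go to different blocks, giving {q0} and {q1}.
Refine {q7,q9} on symbol y: members go to different blocks, giving {q7} and {q9}.
No further refinement is possible. Final partition (6 blocks): {q0} | {q2,q3,q10,q11} | {q7} | {q5} | {q1} | {q9}.
The equivalence class containing q10 is {q2,q3,q10,q11}, of size 4.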